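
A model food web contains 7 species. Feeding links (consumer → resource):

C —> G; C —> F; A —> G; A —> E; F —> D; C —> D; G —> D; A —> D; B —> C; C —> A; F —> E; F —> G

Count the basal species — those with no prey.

Basal species (no prey listed): D, E.
Count: 2.

2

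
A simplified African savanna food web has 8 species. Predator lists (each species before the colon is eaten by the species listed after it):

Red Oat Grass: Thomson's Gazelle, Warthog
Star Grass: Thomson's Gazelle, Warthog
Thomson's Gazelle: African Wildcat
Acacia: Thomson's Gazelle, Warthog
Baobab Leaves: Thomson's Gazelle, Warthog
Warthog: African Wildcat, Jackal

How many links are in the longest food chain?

2 links

One longest chain: Baobab Leaves → Thomson's Gazelle → African Wildcat.
It has 3 species and 2 links.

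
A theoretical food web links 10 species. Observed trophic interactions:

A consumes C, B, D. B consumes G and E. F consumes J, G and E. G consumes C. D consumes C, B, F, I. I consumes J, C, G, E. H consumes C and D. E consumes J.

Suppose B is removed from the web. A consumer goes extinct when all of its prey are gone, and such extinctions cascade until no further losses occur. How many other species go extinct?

Remove B.
Every predator of it retains at least one other prey: D still has C, I, F; A still has C, D.
No consumer loses all prey, so no secondary extinctions occur.

0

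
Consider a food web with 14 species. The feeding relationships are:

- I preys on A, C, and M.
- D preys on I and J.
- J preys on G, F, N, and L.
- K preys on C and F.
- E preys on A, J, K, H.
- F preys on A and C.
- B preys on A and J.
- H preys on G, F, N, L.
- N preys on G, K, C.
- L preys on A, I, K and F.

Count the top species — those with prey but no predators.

Top species (has prey, but nothing eats it): B, D, E.
Count: 3.

3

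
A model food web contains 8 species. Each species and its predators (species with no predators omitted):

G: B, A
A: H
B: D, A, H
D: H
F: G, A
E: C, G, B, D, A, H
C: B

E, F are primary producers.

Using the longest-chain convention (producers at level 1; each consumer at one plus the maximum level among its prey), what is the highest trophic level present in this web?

Producers (level 1): E, F.
E → C → B → D → H gives H level 5.
No species has a prey at level 5, so no species reaches level 6.

5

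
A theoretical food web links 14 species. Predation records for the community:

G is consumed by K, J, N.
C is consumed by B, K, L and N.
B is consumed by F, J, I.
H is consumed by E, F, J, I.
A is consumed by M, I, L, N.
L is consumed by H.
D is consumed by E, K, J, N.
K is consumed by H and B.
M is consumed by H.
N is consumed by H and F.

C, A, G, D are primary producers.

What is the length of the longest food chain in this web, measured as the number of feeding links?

One longest chain: C → K → B → I.
It has 4 species and 3 links.

3 links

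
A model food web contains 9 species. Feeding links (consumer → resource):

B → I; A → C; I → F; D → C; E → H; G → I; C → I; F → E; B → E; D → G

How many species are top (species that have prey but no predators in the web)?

Top species (has prey, but nothing eats it): B, A, D.
Count: 3.

3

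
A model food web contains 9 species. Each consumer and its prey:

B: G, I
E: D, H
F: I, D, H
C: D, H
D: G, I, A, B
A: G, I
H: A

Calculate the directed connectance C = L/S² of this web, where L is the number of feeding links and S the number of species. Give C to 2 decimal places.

The web has S = 9 species and L = 16 feeding links.
C = L / S² = 16 / 81 = 0.1975 ≈ 0.20.

C = 0.20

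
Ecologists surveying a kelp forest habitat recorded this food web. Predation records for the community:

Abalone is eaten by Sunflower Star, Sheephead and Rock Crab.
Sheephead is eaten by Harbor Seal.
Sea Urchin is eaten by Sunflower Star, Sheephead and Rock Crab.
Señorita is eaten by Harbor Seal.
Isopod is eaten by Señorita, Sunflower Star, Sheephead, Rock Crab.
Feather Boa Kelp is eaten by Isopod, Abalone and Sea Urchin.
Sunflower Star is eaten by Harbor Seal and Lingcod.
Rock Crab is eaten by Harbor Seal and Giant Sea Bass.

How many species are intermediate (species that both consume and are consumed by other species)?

Intermediate species (has both prey and predators): Sea Urchin, Abalone, Isopod, Rock Crab, Sunflower Star, Señorita, Sheephead.
Count: 7.

7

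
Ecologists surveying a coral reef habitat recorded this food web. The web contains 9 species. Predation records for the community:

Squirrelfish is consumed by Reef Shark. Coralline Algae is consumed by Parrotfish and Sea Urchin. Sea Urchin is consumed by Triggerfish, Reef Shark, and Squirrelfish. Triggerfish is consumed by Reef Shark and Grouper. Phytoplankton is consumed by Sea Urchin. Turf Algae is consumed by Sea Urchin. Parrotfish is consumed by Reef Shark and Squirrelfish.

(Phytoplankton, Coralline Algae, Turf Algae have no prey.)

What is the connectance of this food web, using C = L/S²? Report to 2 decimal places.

C = 0.15

The web has S = 9 species and L = 12 feeding links.
C = L / S² = 12 / 81 = 0.1481 ≈ 0.15.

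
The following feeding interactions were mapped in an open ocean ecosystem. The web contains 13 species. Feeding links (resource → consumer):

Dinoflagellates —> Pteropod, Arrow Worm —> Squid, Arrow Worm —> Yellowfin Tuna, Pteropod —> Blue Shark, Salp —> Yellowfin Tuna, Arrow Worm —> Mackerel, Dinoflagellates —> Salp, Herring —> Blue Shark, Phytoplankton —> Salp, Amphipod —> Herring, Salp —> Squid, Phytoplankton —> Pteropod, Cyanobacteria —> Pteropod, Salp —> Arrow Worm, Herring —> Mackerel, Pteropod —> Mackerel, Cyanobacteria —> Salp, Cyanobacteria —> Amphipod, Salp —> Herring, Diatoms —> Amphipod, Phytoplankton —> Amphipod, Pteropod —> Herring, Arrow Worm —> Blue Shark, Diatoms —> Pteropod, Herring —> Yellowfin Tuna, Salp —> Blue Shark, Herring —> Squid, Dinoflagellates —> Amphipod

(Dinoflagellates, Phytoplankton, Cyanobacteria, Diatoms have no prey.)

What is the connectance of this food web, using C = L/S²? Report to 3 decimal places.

C = 0.166

The web has S = 13 species and L = 28 feeding links.
C = L / S² = 28 / 169 = 0.1657 ≈ 0.166.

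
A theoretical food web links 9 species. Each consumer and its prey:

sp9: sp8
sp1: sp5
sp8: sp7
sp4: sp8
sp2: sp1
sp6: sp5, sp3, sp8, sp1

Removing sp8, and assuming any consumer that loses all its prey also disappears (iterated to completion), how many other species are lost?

2

Remove sp8.
Round 1: sp4 (all prey gone), sp9 (all prey gone) → extinct.
No further losses. Total secondary extinctions: 2.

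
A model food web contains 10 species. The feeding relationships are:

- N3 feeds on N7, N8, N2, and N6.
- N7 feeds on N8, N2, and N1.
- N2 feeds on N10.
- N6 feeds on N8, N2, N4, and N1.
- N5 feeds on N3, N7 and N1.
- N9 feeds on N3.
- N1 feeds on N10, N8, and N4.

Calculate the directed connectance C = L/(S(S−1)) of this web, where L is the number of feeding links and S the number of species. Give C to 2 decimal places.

The web has S = 10 species and L = 19 feeding links.
C = L / (S(S−1)) = 19 / 90 = 0.2111 ≈ 0.21.

C = 0.21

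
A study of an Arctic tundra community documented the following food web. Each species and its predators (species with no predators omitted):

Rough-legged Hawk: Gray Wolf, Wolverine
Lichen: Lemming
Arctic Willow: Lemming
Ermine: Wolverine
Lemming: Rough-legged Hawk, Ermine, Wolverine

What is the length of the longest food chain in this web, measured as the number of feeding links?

One longest chain: Lichen → Lemming → Rough-legged Hawk → Gray Wolf.
It has 4 species and 3 links.

3 links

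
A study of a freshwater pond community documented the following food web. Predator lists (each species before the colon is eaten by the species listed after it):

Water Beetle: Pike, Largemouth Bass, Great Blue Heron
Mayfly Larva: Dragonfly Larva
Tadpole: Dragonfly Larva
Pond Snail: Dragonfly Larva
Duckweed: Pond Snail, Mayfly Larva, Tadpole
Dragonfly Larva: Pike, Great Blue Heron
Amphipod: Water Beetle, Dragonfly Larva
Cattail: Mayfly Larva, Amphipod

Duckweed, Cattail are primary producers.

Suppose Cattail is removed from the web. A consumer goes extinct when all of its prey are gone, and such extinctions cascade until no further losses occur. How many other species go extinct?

Remove Cattail.
Round 1: Amphipod (all prey gone) → extinct.
Round 2: Water Beetle (all prey gone) → extinct.
Round 3: Largemouth Bass (all prey gone) → extinct.
No further losses. Total secondary extinctions: 3.

3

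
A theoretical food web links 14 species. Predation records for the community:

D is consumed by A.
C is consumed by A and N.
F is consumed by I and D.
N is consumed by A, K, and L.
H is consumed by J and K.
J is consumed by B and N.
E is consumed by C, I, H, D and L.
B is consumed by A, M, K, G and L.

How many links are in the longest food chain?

One longest chain: E → H → J → B → M.
It has 5 species and 4 links.

4 links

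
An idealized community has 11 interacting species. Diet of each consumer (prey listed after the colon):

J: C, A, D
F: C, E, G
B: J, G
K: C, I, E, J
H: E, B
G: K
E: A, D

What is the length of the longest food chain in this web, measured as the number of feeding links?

One longest chain: A → E → K → G → B → H.
It has 6 species and 5 links.

5 links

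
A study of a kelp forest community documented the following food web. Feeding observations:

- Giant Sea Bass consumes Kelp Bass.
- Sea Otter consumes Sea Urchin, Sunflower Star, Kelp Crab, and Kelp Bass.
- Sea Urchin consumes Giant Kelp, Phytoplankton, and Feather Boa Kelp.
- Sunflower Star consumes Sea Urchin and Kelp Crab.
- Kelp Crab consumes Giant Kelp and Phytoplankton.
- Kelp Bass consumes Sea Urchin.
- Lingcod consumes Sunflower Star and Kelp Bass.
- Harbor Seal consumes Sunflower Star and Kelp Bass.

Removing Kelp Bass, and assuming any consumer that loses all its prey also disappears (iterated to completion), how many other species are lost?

Remove Kelp Bass.
Round 1: Giant Sea Bass (all prey gone) → extinct.
No further losses. Total secondary extinctions: 1.

1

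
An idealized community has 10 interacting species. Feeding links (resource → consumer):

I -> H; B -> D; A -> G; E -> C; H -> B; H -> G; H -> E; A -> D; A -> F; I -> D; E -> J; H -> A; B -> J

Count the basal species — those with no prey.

1

Basal species (no prey listed): I.
Count: 1.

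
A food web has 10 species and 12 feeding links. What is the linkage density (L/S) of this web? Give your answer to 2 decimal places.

There are L = 12 links among S = 10 species.
L/S = 12/10 = 1.2000 ≈ 1.20.

L/S = 1.20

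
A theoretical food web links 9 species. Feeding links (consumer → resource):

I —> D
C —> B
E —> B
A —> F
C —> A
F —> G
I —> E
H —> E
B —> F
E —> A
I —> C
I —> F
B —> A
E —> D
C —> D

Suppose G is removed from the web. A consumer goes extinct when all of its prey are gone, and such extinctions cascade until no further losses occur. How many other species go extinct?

3

Remove G.
Round 1: F (all prey gone) → extinct.
Round 2: A (all prey gone) → extinct.
Round 3: B (all prey gone) → extinct.
No further losses. Total secondary extinctions: 3.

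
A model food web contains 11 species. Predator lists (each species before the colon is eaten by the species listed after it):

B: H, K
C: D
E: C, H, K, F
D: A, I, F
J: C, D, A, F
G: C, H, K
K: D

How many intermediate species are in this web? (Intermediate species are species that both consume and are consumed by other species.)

3

Intermediate species (has both prey and predators): C, K, D.
Count: 3.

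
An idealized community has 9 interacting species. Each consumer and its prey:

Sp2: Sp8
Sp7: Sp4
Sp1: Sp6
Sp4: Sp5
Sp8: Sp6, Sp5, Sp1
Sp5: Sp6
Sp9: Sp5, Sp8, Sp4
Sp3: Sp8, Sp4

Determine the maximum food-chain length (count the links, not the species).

One longest chain: Sp6 → Sp5 → Sp8 → Sp9.
It has 4 species and 3 links.

3 links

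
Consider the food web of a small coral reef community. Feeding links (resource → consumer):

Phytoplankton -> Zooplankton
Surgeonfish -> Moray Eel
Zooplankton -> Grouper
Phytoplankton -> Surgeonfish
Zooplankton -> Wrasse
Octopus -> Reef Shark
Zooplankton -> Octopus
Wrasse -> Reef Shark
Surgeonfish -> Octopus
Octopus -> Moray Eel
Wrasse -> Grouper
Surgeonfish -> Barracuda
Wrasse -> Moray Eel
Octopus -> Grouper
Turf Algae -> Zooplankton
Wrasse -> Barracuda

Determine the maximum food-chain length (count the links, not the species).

One longest chain: Turf Algae → Zooplankton → Wrasse → Barracuda.
It has 4 species and 3 links.

3 links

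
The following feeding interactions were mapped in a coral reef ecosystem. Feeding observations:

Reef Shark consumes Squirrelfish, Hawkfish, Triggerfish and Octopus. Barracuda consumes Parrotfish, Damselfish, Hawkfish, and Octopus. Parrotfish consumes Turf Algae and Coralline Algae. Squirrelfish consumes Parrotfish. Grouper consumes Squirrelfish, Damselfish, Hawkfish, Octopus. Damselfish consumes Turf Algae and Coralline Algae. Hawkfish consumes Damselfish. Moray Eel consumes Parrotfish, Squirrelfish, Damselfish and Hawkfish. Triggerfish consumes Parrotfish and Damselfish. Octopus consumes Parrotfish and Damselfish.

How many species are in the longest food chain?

4 species

One longest chain: Coralline Algae → Damselfish → Hawkfish → Grouper.
It has 4 species and 3 links.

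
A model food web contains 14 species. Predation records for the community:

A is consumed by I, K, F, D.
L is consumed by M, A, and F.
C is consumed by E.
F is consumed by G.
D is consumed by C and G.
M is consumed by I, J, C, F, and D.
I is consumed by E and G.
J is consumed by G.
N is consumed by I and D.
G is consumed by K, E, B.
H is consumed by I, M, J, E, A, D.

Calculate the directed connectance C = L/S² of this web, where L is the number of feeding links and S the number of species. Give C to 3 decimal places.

C = 0.153

The web has S = 14 species and L = 30 feeding links.
C = L / S² = 30 / 196 = 0.1531 ≈ 0.153.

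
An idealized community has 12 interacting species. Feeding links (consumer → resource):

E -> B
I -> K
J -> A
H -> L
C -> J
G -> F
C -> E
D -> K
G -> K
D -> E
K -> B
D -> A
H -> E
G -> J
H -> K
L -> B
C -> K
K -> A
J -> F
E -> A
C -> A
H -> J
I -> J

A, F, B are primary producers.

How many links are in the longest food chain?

One longest chain: A → K → C.
It has 3 species and 2 links.

2 links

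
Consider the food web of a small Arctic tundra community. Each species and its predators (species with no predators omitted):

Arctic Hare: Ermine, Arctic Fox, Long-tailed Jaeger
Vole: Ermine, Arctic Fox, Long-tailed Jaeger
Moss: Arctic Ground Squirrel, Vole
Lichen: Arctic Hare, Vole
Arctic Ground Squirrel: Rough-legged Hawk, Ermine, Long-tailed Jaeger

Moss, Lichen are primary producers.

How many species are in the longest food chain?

One longest chain: Moss → Arctic Ground Squirrel → Rough-legged Hawk.
It has 3 species and 2 links.

3 species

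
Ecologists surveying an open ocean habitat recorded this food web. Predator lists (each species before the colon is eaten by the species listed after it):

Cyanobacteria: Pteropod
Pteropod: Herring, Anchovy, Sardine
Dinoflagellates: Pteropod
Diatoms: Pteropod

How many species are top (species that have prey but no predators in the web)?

Top species (has prey, but nothing eats it): Herring, Anchovy, Sardine.
Count: 3.

3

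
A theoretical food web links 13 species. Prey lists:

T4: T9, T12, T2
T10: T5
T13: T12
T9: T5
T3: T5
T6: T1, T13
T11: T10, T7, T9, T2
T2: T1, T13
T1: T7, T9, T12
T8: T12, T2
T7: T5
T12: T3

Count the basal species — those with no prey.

1

Basal species (no prey listed): T5.
Count: 1.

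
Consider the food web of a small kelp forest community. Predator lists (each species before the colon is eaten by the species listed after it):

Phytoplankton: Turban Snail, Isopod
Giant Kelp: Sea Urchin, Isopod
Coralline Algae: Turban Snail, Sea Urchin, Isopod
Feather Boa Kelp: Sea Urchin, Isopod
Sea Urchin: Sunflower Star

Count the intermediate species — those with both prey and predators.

Intermediate species (has both prey and predators): Sea Urchin.
Count: 1.

1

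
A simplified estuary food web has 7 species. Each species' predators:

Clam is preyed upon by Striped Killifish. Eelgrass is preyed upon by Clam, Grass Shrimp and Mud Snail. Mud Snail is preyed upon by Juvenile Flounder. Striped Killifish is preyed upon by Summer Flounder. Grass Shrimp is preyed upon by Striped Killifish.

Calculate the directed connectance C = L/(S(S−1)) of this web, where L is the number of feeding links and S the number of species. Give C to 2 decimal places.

The web has S = 7 species and L = 7 feeding links.
C = L / (S(S−1)) = 7 / 42 = 0.1667 ≈ 0.17.

C = 0.17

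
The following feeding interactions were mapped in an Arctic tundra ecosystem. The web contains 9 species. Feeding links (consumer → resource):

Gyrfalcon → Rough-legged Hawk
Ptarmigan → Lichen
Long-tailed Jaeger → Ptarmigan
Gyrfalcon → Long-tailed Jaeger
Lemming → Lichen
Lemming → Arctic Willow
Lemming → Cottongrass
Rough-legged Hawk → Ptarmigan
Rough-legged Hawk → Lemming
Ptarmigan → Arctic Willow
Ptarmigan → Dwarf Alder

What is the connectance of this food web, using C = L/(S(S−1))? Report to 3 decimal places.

The web has S = 9 species and L = 11 feeding links.
C = L / (S(S−1)) = 11 / 72 = 0.1528 ≈ 0.153.

C = 0.153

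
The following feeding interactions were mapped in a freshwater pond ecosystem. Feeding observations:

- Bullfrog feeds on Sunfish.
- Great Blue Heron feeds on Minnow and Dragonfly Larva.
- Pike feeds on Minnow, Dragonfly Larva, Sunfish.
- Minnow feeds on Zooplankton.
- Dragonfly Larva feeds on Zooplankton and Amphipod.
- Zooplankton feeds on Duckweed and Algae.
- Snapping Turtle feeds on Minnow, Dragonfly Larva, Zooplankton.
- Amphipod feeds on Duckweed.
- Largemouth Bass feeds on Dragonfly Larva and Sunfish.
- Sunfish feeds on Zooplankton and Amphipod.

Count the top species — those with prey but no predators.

Top species (has prey, but nothing eats it): Bullfrog, Largemouth Bass, Snapping Turtle, Pike, Great Blue Heron.
Count: 5.

5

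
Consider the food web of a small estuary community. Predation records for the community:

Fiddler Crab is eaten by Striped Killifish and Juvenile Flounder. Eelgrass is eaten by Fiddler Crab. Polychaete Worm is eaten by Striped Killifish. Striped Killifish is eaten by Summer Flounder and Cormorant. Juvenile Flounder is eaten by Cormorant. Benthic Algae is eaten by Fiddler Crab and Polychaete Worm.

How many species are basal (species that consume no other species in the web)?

2

Basal species (no prey listed): Eelgrass, Benthic Algae.
Count: 2.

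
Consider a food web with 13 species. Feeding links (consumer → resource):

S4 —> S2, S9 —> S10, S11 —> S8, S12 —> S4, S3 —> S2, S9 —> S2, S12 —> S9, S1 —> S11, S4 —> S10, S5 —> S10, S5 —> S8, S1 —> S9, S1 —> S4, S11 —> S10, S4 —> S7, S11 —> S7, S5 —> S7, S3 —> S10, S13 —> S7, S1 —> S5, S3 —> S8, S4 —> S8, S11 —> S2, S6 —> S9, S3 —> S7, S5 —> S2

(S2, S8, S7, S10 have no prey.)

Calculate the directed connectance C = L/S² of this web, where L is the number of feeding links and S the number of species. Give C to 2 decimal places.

C = 0.15

The web has S = 13 species and L = 26 feeding links.
C = L / S² = 26 / 169 = 0.1538 ≈ 0.15.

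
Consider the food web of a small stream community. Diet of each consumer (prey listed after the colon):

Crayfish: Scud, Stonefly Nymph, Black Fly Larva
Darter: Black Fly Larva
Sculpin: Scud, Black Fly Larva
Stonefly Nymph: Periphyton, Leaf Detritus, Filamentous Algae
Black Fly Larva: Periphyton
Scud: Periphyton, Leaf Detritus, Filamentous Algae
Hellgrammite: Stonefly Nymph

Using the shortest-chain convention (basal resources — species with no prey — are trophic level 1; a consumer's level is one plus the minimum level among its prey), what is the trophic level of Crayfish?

Trophic level 3

Periphyton has no prey (basal) → level 1.
Scud eats Periphyton → level 2.
Crayfish eats Scud → level 3.
No prey of Crayfish is below level 2, so 3 is the minimum.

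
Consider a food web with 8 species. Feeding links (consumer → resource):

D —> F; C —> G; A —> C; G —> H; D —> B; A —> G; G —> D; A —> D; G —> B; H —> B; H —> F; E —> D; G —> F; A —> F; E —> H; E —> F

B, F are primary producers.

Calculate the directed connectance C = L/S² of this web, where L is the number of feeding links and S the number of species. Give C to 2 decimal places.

C = 0.25

The web has S = 8 species and L = 16 feeding links.
C = L / S² = 16 / 64 = 0.2500 ≈ 0.25.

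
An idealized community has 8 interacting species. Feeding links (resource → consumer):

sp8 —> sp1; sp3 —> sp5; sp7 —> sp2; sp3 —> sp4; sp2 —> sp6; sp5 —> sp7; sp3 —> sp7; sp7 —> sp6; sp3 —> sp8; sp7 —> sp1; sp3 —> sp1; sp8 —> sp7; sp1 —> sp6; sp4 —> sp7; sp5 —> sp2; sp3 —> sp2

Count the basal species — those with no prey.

1

Basal species (no prey listed): sp3.
Count: 1.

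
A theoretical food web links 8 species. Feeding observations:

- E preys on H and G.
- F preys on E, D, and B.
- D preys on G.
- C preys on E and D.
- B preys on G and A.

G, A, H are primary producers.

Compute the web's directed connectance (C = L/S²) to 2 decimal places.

The web has S = 8 species and L = 10 feeding links.
C = L / S² = 10 / 64 = 0.1562 ≈ 0.16.

C = 0.16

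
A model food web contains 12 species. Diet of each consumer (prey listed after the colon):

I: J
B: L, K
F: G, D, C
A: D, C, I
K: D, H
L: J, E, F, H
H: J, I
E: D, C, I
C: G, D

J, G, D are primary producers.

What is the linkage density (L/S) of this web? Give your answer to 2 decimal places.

There are L = 22 links among S = 12 species.
L/S = 22/12 = 1.8333 ≈ 1.83.

L/S = 1.83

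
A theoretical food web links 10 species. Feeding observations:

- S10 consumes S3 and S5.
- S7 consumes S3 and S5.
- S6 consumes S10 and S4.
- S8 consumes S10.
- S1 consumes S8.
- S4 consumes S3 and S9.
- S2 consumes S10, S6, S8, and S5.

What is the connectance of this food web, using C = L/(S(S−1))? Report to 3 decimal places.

The web has S = 10 species and L = 14 feeding links.
C = L / (S(S−1)) = 14 / 90 = 0.1556 ≈ 0.156.

C = 0.156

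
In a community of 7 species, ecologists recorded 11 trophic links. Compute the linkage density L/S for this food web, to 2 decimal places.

There are L = 11 links among S = 7 species.
L/S = 11/7 = 1.5714 ≈ 1.57.

L/S = 1.57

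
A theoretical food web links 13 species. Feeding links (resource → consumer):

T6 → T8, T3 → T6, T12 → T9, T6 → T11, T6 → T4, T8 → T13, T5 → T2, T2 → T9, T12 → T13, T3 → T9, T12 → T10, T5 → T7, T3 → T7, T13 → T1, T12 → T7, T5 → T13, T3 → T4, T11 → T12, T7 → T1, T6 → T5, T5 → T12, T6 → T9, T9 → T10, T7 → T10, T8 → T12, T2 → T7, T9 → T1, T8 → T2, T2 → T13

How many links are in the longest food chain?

5 links

One longest chain: T3 → T6 → T8 → T2 → T9 → T1.
It has 6 species and 5 links.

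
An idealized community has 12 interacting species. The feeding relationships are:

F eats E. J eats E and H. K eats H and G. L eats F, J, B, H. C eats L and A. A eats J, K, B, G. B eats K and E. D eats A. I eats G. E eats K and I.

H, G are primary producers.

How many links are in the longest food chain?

One longest chain: G → I → E → F → L → C.
It has 6 species and 5 links.

5 links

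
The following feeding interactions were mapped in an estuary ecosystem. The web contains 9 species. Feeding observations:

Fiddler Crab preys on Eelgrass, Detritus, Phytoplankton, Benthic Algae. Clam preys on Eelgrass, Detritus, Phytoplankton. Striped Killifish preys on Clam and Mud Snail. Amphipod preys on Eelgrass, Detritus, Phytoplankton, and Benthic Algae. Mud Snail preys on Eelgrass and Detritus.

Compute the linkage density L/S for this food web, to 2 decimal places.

L/S = 1.67

There are L = 15 links among S = 9 species.
L/S = 15/9 = 1.6667 ≈ 1.67.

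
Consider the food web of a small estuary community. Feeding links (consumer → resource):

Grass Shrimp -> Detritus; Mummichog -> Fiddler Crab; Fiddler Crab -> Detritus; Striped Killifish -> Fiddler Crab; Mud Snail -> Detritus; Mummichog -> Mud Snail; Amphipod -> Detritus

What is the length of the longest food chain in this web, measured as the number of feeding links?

2 links

One longest chain: Detritus → Fiddler Crab → Striped Killifish.
It has 3 species and 2 links.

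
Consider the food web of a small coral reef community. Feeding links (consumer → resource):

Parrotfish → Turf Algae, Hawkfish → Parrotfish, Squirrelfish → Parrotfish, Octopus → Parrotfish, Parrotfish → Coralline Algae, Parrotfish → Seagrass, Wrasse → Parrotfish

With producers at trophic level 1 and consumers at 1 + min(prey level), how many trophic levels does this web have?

Producers (level 1): Turf Algae, Coralline Algae, Seagrass.
Following each consumer down to its lowest-level prey: Turf Algae → Parrotfish → Squirrelfish (levels 1 through 3).
All prey of Squirrelfish (Parrotfish 2) are at level 2 or above, so Squirrelfish is at level 1 + 2 = 3.
Every consumer has at least one prey at level 2 or below, so none exceeds level 3.

3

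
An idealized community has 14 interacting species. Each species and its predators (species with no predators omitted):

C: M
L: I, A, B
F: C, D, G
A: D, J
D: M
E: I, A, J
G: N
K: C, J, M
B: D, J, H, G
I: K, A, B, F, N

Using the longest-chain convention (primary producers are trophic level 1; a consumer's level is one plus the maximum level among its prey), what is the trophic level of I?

E is a producer → level 1.
I eats E (level 1); other prey at levels: L 1 → level 2.

Trophic level 2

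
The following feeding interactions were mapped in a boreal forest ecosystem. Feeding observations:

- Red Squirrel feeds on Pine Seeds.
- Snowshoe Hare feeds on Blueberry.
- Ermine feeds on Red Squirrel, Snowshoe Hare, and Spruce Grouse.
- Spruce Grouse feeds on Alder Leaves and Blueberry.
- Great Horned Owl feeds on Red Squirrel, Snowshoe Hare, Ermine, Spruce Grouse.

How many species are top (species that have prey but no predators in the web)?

1

Top species (has prey, but nothing eats it): Great Horned Owl.
Count: 1.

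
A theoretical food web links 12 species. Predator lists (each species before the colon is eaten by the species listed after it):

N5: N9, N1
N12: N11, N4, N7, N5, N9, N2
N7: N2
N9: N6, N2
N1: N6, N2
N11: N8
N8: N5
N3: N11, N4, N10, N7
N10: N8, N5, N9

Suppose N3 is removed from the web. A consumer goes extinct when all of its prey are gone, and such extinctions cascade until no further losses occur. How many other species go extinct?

Remove N3.
Round 1: N10 (all prey gone) → extinct.
No further losses. Total secondary extinctions: 1.

1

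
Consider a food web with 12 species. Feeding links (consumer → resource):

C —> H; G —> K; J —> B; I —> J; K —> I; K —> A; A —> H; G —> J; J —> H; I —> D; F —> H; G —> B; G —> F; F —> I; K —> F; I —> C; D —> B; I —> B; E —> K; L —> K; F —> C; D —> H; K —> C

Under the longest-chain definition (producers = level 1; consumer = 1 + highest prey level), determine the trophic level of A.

H is a producer → level 1.
A eats H → level 2.

Trophic level 2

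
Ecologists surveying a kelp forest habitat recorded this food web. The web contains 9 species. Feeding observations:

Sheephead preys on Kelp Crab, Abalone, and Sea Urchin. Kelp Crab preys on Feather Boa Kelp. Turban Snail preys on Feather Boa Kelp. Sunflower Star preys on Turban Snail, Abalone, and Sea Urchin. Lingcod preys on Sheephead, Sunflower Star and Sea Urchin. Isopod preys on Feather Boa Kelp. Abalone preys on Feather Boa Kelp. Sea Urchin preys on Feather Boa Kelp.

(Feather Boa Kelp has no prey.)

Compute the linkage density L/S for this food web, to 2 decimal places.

L/S = 1.56

There are L = 14 links among S = 9 species.
L/S = 14/9 = 1.5556 ≈ 1.56.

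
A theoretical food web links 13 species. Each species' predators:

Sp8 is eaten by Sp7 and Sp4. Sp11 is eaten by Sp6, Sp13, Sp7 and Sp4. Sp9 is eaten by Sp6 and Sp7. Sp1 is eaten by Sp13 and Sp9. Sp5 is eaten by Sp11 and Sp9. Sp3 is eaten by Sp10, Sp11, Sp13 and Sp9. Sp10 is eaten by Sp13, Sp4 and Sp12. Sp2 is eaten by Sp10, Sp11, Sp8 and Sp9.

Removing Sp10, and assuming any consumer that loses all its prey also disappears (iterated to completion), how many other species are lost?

Remove Sp10.
Round 1: Sp12 (all prey gone) → extinct.
No further losses. Total secondary extinctions: 1.

1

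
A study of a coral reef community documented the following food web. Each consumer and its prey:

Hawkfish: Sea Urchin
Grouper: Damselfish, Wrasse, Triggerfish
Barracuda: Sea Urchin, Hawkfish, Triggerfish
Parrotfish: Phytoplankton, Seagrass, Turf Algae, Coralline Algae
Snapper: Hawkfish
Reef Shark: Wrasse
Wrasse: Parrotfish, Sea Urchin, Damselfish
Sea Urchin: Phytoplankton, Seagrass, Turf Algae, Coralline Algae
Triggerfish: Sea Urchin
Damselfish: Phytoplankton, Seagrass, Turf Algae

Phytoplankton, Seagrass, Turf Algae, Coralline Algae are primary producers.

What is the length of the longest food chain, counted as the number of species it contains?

One longest chain: Phytoplankton → Parrotfish → Wrasse → Reef Shark.
It has 4 species and 3 links.

4 species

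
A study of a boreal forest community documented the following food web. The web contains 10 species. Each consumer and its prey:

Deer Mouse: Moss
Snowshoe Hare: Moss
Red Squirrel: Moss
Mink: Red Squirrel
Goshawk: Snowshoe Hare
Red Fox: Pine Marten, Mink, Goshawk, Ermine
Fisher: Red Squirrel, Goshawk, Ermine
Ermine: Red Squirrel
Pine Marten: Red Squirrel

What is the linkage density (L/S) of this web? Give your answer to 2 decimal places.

L/S = 1.40

There are L = 14 links among S = 10 species.
L/S = 14/10 = 1.4000 ≈ 1.40.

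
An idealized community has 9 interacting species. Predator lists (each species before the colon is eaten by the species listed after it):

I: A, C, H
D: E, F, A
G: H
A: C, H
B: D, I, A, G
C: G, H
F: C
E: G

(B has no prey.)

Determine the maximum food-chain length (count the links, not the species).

One longest chain: B → D → F → C → G → H.
It has 6 species and 5 links.

5 links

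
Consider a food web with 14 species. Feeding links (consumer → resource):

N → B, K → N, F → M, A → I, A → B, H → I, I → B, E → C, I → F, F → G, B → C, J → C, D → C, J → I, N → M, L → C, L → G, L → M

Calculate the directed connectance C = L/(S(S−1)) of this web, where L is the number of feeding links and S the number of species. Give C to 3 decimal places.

The web has S = 14 species and L = 18 feeding links.
C = L / (S(S−1)) = 18 / 182 = 0.0989 ≈ 0.099.

C = 0.099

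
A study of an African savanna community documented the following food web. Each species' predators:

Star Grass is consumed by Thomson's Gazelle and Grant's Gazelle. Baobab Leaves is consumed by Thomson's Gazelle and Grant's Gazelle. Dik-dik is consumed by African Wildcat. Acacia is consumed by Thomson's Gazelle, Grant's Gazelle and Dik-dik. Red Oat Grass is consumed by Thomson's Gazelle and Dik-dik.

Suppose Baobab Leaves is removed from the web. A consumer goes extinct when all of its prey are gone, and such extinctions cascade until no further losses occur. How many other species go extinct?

Remove Baobab Leaves.
Every predator of it retains at least one other prey: Grant's Gazelle still has Star Grass, Acacia; Thomson's Gazelle still has Star Grass, Acacia, Red Oat Grass.
No consumer loses all prey, so no secondary extinctions occur.

0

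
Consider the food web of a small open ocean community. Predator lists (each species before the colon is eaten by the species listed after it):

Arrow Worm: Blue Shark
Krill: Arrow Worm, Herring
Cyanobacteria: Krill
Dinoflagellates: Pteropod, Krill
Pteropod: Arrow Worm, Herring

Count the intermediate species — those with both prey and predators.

Intermediate species (has both prey and predators): Pteropod, Krill, Arrow Worm.
Count: 3.

3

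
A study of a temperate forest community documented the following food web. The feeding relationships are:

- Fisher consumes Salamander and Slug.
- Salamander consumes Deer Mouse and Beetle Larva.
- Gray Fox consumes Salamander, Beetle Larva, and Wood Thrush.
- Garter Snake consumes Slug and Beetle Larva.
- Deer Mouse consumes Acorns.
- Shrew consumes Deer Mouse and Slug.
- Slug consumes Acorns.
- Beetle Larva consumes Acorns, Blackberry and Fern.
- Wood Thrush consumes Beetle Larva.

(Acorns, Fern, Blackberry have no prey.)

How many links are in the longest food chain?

One longest chain: Acorns → Beetle Larva → Salamander → Fisher.
It has 4 species and 3 links.

3 links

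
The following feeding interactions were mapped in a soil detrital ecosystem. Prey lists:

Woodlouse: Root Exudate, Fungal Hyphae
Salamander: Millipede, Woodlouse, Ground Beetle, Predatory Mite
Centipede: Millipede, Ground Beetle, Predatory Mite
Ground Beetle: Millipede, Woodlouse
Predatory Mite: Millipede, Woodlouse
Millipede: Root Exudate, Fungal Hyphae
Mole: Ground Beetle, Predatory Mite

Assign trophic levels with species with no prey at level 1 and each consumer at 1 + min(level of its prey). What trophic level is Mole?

Trophic level 4

Root Exudate has no prey (basal) → level 1.
Millipede eats Root Exudate → level 2.
Ground Beetle eats Millipede → level 3.
Mole eats Ground Beetle → level 4.
No prey of Mole is below level 3, so 4 is the minimum.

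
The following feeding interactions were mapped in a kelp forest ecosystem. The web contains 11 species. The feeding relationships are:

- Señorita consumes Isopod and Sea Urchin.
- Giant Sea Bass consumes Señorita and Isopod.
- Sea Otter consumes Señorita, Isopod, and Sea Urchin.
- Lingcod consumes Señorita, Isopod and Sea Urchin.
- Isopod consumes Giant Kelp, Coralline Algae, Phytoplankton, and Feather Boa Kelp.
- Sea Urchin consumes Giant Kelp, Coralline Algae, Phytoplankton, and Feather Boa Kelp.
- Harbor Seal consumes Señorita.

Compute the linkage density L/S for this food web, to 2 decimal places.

There are L = 19 links among S = 11 species.
L/S = 19/11 = 1.7273 ≈ 1.73.

L/S = 1.73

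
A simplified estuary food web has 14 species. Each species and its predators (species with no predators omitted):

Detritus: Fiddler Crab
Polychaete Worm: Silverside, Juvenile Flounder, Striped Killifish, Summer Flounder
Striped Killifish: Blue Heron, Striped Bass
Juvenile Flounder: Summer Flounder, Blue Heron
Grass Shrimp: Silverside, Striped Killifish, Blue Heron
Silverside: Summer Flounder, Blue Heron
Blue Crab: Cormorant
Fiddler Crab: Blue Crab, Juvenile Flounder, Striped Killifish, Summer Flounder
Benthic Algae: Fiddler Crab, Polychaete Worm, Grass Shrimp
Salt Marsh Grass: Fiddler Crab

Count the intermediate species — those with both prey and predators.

7

Intermediate species (has both prey and predators): Fiddler Crab, Polychaete Worm, Grass Shrimp, Silverside, Blue Crab, Juvenile Flounder, Striped Killifish.
Count: 7.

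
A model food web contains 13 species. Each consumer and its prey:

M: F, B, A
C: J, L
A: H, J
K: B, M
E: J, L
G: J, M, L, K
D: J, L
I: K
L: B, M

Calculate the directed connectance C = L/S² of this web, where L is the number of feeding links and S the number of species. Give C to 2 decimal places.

The web has S = 13 species and L = 20 feeding links.
C = L / S² = 20 / 169 = 0.1183 ≈ 0.12.

C = 0.12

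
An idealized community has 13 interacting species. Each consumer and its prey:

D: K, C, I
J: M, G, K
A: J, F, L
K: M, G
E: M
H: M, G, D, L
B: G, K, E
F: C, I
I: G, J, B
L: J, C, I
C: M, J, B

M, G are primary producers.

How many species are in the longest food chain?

6 species

One longest chain: M → K → J → C → D → H.
It has 6 species and 5 links.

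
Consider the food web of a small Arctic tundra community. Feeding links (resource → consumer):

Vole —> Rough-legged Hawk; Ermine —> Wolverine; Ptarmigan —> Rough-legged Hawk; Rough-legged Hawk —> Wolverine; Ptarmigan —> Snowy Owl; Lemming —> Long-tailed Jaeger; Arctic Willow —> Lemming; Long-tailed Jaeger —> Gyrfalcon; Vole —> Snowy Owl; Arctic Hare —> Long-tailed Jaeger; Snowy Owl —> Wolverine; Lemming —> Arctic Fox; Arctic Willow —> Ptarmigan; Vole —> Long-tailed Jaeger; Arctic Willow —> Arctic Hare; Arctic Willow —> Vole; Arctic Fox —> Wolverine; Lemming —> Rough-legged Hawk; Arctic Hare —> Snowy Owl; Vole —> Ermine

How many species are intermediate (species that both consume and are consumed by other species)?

9

Intermediate species (has both prey and predators): Lemming, Ptarmigan, Vole, Arctic Hare, Ermine, Long-tailed Jaeger, Rough-legged Hawk, Snowy Owl, Arctic Fox.
Count: 9.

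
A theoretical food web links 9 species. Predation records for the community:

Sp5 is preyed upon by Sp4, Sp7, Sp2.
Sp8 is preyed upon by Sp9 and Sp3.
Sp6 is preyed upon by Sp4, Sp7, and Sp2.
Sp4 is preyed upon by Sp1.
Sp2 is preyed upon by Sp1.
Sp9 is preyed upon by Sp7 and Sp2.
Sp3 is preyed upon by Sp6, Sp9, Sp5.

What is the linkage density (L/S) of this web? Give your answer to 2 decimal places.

L/S = 1.67

There are L = 15 links among S = 9 species.
L/S = 15/9 = 1.6667 ≈ 1.67.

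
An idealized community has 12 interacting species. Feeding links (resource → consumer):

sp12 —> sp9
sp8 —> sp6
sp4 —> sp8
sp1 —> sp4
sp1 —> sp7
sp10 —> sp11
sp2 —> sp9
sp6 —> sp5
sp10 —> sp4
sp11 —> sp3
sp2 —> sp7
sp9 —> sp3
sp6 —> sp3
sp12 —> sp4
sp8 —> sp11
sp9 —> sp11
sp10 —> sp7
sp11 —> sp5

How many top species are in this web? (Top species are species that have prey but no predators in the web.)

Top species (has prey, but nothing eats it): sp7, sp3, sp5.
Count: 3.

3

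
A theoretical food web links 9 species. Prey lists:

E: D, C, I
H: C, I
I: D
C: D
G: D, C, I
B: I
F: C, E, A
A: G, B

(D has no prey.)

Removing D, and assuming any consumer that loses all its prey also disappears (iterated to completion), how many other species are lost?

Remove D.
Round 1: C (all prey gone), I (all prey gone) → extinct.
Round 2: G (all prey gone), E (all prey gone), B (all prey gone), H (all prey gone) → extinct.
Round 3: A (all prey gone) → extinct.
Round 4: F (all prey gone) → extinct.
No further losses. Total secondary extinctions: 8.

8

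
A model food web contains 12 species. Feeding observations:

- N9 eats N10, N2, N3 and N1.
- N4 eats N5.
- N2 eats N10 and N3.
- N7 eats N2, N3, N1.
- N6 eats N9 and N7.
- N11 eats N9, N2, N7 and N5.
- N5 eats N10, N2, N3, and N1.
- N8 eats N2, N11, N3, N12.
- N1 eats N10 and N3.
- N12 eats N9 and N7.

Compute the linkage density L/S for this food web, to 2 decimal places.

There are L = 28 links among S = 12 species.
L/S = 28/12 = 2.3333 ≈ 2.33.

L/S = 2.33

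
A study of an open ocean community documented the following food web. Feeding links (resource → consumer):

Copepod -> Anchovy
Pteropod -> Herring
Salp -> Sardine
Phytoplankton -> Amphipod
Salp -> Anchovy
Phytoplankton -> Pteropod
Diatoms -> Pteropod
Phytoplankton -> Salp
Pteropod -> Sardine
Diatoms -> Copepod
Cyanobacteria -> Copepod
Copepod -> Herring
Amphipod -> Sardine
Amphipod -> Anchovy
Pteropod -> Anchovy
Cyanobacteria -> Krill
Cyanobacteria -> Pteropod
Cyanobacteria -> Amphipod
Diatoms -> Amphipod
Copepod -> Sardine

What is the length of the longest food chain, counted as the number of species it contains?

One longest chain: Cyanobacteria → Pteropod → Sardine.
It has 3 species and 2 links.

3 species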